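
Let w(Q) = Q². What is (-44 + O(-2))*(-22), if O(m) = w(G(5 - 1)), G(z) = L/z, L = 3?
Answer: 7645/8 ≈ 955.63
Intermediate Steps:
G(z) = 3/z
O(m) = 9/16 (O(m) = (3/(5 - 1))² = (3/4)² = (3*(¼))² = (¾)² = 9/16)
(-44 + O(-2))*(-22) = (-44 + 9/16)*(-22) = -695/16*(-22) = 7645/8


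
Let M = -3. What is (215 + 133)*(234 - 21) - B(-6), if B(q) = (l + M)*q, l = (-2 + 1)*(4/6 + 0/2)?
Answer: 74102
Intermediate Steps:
l = -2/3 (l = -(4*(1/6) + 0*(1/2)) = -(2/3 + 0) = -1*2/3 = -2/3 ≈ -0.66667)
B(q) = -11*q/3 (B(q) = (-2/3 - 3)*q = -11*q/3)
(215 + 133)*(234 - 21) - B(-6) = (215 + 133)*(234 - 21) - (-11)*(-6)/3 = 348*213 - 1*22 = 74124 - 22 = 74102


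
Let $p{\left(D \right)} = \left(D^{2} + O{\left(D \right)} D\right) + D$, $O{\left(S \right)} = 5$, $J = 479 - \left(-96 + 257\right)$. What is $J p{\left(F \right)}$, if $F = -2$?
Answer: $-2544$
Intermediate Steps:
$J = 318$ ($J = 479 - 161 = 318$)
$p{\left(D \right)} = D^{2} + 6 D$ ($p{\left(D \right)} = \left(D^{2} + 5 D\right) + D = D^{2} + 6 D$)
$J p{\left(F \right)} = 318 \left(- 2 \left(6 - 2\right)\right) = 318 \left(\left(-2\right) 4\right) = 318 \left(-8\right) = -2544$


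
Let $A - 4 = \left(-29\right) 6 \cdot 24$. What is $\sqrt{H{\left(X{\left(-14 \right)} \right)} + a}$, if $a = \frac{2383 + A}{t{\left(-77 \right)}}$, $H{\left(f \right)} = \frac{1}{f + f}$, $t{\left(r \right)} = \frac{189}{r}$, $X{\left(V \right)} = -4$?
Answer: $\frac{\sqrt{944430}}{36} \approx 26.995$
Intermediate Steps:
$A = -4172$ ($A = 4 + \left(-29\right) 6 \cdot 24 = 4 - 4176 = -4172$)
$H{\left(f \right)} = \frac{1}{2 f}$
$a = \frac{19679}{27}$ ($a = \frac{2383 - 4172}{189 \frac{1}{-77}} = - \frac{1789}{189 \left(- \frac{1}{77}\right)} = - \frac{1789}{- \frac{27}{11}} = \left(-1789\right) \left(- \frac{11}{27}\right) = \frac{19679}{27} \approx 728.85$)
$\sqrt{H{\left(X{\left(-14 \right)} \right)} + a} = \sqrt{\frac{1}{2 \left(-4\right)} + \frac{19679}{27}} = \sqrt{\frac{1}{2} \left(- \frac{1}{4}\right) + \frac{19679}{27}} = \sqrt{- \frac{1}{8} + \frac{19679}{27}} = \sqrt{\frac{157405}{216}} = \frac{\sqrt{944430}}{36}$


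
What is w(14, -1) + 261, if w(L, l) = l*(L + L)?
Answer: 233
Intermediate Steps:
w(L, l) = 2*L*l (w(L, l) = l*(2*L) = 2*L*l)
w(14, -1) + 261 = 2*14*(-1) + 261 = -28 + 261 = 233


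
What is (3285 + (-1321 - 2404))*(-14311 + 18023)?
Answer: -1633280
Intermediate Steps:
(3285 + (-1321 - 2404))*(-14311 + 18023) = (3285 - 3725)*3712 = -440*3712 = -1633280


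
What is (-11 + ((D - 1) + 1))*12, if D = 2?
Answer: -108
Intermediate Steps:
(-11 + ((D - 1) + 1))*12 = (-11 + ((2 - 1) + 1))*12 = (-11 + (1 + 1))*12 = (-11 + 2)*12 = -9*12 = -108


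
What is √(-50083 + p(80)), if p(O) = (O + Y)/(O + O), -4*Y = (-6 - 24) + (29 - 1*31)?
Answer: I*√5008245/10 ≈ 223.79*I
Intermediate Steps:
Y = 8 (Y = -((-6 - 24) + (29 - 1*31))/4 = -(-30 + (29 - 31))/4 = -(-30 - 2)/4 = -¼*(-32) = 8)
p(O) = (8 + O)/(2*O) (p(O) = (O + 8)/(O + O) = (8 + O)/((2*O)) = (8 + O)*(1/(2*O)) = (8 + O)/(2*O))
√(-50083 + p(80)) = √(-50083 + (½)*(8 + 80)/80) = √(-50083 + (½)*(1/80)*88) = √(-50083 + 11/20) = √(-1001649/20) = I*√5008245/10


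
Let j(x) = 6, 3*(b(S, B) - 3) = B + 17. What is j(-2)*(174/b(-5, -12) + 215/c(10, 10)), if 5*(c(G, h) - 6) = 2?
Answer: 47631/112 ≈ 425.28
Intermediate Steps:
b(S, B) = 26/3 + B/3 (b(S, B) = 3 + (B + 17)/3 = 3 + (17 + B)/3 = 3 + (17/3 + B/3) = 26/3 + B/3)
c(G, h) = 32/5 (c(G, h) = 6 + (⅕)*2 = 6 + ⅖ = 32/5)
j(-2)*(174/b(-5, -12) + 215/c(10, 10)) = 6*(174/(26/3 + (⅓)*(-12)) + 215/(32/5)) = 6*(174/(26/3 - 4) + 215*(5/32)) = 6*(174/(14/3) + 1075/32) = 6*(174*(3/14) + 1075/32) = 6*(261/7 + 1075/32) = 6*(15877/224) = 47631/112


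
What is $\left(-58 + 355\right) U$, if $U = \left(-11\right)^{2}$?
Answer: $35937$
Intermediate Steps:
$U = 121$
$\left(-58 + 355\right) U = \left(-58 + 355\right) 121 = 297 \cdot 121 = 35937$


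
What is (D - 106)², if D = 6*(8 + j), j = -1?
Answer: 4096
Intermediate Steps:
D = 42 (D = 6*(8 - 1) = 6*7 = 42)
(D - 106)² = (42 - 106)² = (-64)² = 4096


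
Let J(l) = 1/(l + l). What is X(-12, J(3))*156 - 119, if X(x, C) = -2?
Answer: -431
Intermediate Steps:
J(l) = 1/(2*l)
X(-12, J(3))*156 - 119 = -2*156 - 119 = -312 - 119 = -431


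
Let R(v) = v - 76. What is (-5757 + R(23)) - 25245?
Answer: -31055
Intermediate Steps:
R(v) = -76 + v
(-5757 + R(23)) - 25245 = (-5757 + (-76 + 23)) - 25245 = (-5757 - 53) - 25245 = -5810 - 25245 = -31055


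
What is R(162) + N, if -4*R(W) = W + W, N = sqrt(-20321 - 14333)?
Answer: -81 + I*sqrt(34654) ≈ -81.0 + 186.16*I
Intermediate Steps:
N = I*sqrt(34654) (N = sqrt(-34654) = I*sqrt(34654) ≈ 186.16*I)
R(W) = -W/2 (R(W) = -(W + W)/4 = -W/2)
R(162) + N = -1/2*162 + I*sqrt(34654) = -81 + I*sqrt(34654)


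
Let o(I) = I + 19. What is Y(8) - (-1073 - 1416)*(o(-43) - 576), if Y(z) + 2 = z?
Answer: -1493394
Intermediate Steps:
Y(z) = -2 + z
o(I) = 19 + I
Y(8) - (-1073 - 1416)*(o(-43) - 576) = (-2 + 8) - (-1073 - 1416)*((19 - 43) - 576) = 6 - (-2489)*(-24 - 576) = 6 - (-2489)*(-600) = 6 - 1*1493400 = 6 - 1493400 = -1493394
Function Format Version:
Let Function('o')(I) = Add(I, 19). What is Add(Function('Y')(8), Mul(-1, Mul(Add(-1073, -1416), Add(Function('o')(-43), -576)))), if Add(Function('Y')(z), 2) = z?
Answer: -1493394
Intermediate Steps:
Function('Y')(z) = Add(-2, z)
Function('o')(I) = Add(19, I)
Add(Function('Y')(8), Mul(-1, Mul(Add(-1073, -1416), Add(Function('o')(-43), -576)))) = Add(Add(-2, 8), Mul(-1, Mul(Add(-1073, -1416), Add(Add(19, -43), -576)))) = Add(6, Mul(-1, Mul(-2489, Add(-24, -576)))) = Add(6, Mul(-1, Mul(-2489, -600))) = Add(6, Mul(-1, 1493400)) = Add(6, -1493400) = -1493394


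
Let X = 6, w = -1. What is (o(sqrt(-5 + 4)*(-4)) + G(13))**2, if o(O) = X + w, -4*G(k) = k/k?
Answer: 361/16 ≈ 22.563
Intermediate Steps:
G(k) = -1/4 (G(k) = -k/(4*k) = -1/4*1 = -1/4)
o(O) = 5 (o(O) = 6 - 1 = 5)
(o(sqrt(-5 + 4)*(-4)) + G(13))**2 = (5 - 1/4)**2 = (19/4)**2 = 361/16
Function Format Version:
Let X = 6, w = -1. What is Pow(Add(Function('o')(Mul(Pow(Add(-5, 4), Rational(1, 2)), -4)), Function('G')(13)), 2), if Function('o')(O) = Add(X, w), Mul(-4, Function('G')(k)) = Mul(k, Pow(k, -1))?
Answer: Rational(361, 16) ≈ 22.563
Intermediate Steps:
Function('G')(k) = Rational(-1, 4) (Function('G')(k) = Mul(Rational(-1, 4), Mul(k, Pow(k, -1))) = Mul(Rational(-1, 4), 1) = Rational(-1, 4))
Function('o')(O) = 5 (Function('o')(O) = Add(6, -1) = 5)
Pow(Add(Function('o')(Mul(Pow(Add(-5, 4), Rational(1, 2)), -4)), Function('G')(13)), 2) = Pow(Add(5, Rational(-1, 4)), 2) = Pow(Rational(19, 4), 2) = Rational(361, 16)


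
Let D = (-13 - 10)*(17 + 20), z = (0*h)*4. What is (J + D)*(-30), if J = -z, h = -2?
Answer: 25530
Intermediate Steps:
z = 0 (z = (0*(-2))*4 = 0*4 = 0)
J = 0 (J = -1*0 = 0)
D = -851 (D = -23*37 = -851)
(J + D)*(-30) = (0 - 851)*(-30) = -851*(-30) = 25530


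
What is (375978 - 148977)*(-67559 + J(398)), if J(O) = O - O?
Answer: -15335960559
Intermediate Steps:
J(O) = 0
(375978 - 148977)*(-67559 + J(398)) = (375978 - 148977)*(-67559 + 0) = 227001*(-67559) = -15335960559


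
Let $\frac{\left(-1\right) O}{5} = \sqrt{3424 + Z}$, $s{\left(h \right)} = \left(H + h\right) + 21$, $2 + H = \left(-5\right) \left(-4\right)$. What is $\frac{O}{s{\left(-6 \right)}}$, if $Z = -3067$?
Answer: $- \frac{5 \sqrt{357}}{33} \approx -2.8628$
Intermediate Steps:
$H = 18$ ($H = -2 - -20 = -2 + 20 = 18$)
$s{\left(h \right)} = 39 + h$ ($s{\left(h \right)} = \left(18 + h\right) + 21 = 39 + h$)
$O = - 5 \sqrt{357}$ ($O = - 5 \sqrt{3424 - 3067} = - 5 \sqrt{357} \approx -94.472$)
$\frac{O}{s{\left(-6 \right)}} = \frac{\left(-5\right) \sqrt{357}}{39 - 6} = \frac{\left(-5\right) \sqrt{357}}{33} = - 5 \sqrt{357} \cdot \frac{1}{33} = - \frac{5 \sqrt{357}}{33}$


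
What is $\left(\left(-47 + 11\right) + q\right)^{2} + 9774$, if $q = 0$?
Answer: $11070$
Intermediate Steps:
$\left(\left(-47 + 11\right) + q\right)^{2} + 9774 = \left(\left(-47 + 11\right) + 0\right)^{2} + 9774 = \left(-36 + 0\right)^{2} + 9774 = \left(-36\right)^{2} + 9774 = 1296 + 9774 = 11070$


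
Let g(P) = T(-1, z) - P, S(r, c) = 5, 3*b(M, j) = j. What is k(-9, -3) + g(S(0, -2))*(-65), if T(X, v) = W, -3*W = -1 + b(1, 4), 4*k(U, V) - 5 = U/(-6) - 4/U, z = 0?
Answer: 8015/24 ≈ 333.96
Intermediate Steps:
b(M, j) = j/3
k(U, V) = 5/4 - 1/U - U/24 (k(U, V) = 5/4 + (U/(-6) - 4/U)/4 = 5/4 + (U*(-1/6) - 4/U)/4 = 5/4 + (-U/6 - 4/U)/4 = 5/4 + (-4/U - U/6)/4 = 5/4 + (-1/U - U/24) = 5/4 - 1/U - U/24)
W = -1/9 (W = -(-1 + (1/3)*4)/3 = -(-1 + 4/3)/3 = -1/3*1/3 = -1/9 ≈ -0.11111)
T(X, v) = -1/9
g(P) = -1/9 - P
k(-9, -3) + g(S(0, -2))*(-65) = (5/4 - 1/(-9) - 1/24*(-9)) + (-1/9 - 1*5)*(-65) = (5/4 - 1*(-1/9) + 3/8) + (-1/9 - 5)*(-65) = (5/4 + 1/9 + 3/8) - 46/9*(-65) = 125/72 + 2990/9 = 8015/24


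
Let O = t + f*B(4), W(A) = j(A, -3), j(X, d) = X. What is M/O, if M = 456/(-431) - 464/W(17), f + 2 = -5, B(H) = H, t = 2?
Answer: 103868/95251 ≈ 1.0905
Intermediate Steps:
W(A) = A
f = -7 (f = -2 - 5 = -7)
M = -207736/7327 (M = 456/(-431) - 464/17 = 456*(-1/431) - 464*1/17 = -456/431 - 464/17 = -207736/7327 ≈ -28.352)
O = -26 (O = 2 - 7*4 = 2 - 28 = -26)
M/O = -207736/7327/(-26) = -207736/7327*(-1/26) = 103868/95251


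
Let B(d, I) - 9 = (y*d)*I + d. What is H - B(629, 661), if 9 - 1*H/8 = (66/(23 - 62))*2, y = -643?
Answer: 3475406065/13 ≈ 2.6734e+8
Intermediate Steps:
H = 1288/13 (H = 72 - 8*66/(23 - 62)*2 = 72 - 8*66/(-39)*2 = 72 - 8*(-1/39*66)*2 = 72 - (-176)*2/13 = 72 - 8*(-44/13) = 72 + 352/13 = 1288/13 ≈ 99.077)
B(d, I) = 9 + d - 643*I*d (B(d, I) = 9 + ((-643*d)*I + d) = 9 + (-643*I*d + d) = 9 + (d - 643*I*d) = 9 + d - 643*I*d)
H - B(629, 661) = 1288/13 - (9 + 629 - 643*661*629) = 1288/13 - (9 + 629 - 267339467) = 1288/13 - 1*(-267338829) = 1288/13 + 267338829 = 3475406065/13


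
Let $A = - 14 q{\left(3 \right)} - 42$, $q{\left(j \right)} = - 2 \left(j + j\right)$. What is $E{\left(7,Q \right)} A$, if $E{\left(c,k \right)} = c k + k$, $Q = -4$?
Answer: $-4032$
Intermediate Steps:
$q{\left(j \right)} = - 4 j$ ($q{\left(j \right)} = - 2 \cdot 2 j = - 4 j$)
$E{\left(c,k \right)} = k + c k$
$A = 126$ ($A = - 14 \left(\left(-4\right) 3\right) - 42 = \left(-14\right) \left(-12\right) - 42 = 168 - 42 = 126$)
$E{\left(7,Q \right)} A = - 4 \left(1 + 7\right) 126 = \left(-4\right) 8 \cdot 126 = \left(-32\right) 126 = -4032$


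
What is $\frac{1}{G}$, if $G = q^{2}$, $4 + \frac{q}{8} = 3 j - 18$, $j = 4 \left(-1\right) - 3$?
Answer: $\frac{1}{118336} \approx 8.4505 \cdot 10^{-6}$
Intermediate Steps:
$j = -7$ ($j = -4 - 3 = -7$)
$q = -344$ ($q = -32 + 8 \left(3 \left(-7\right) - 18\right) = -32 + 8 \left(-21 - 18\right) = -32 + 8 \left(-39\right) = -32 - 312 = -344$)
$G = 118336$ ($G = \left(-344\right)^{2} = 118336$)
$\frac{1}{G} = \frac{1}{118336}$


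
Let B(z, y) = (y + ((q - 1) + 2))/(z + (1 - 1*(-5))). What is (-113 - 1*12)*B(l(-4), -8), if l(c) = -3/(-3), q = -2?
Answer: 1125/7 ≈ 160.71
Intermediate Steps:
l(c) = 1 (l(c) = -3*(-⅓) = 1)
B(z, y) = (-1 + y)/(6 + z) (B(z, y) = (y + ((-2 - 1) + 2))/(z + (1 - 1*(-5))) = (y + (-3 + 2))/(z + (1 + 5)) = (y - 1)/(z + 6) = (-1 + y)/(6 + z))
(-113 - 1*12)*B(l(-4), -8) = (-113 - 1*12)*((-1 - 8)/(6 + 1)) = (-113 - 12)*(-9/7) = -125*(-9)/7 = -125*(-9/7) = 1125/7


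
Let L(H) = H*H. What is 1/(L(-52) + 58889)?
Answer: 1/61593 ≈ 1.6236e-5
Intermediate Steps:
L(H) = H²
1/(L(-52) + 58889) = 1/((-52)² + 58889) = 1/(2704 + 58889) = 1/61593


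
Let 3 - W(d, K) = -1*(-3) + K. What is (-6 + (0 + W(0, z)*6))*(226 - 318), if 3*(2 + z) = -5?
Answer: -1472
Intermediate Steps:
z = -11/3 (z = -2 + (⅓)*(-5) = -2 - 5/3 = -11/3 ≈ -3.6667)
W(d, K) = -K (W(d, K) = 3 - (-1*(-3) + K) = 3 - (3 + K) = 3 + (-3 - K) = -K)
(-6 + (0 + W(0, z)*6))*(226 - 318) = (-6 + (0 - 1*(-11/3)*6))*(226 - 318) = (-6 + (0 + (11/3)*6))*(-92) = (-6 + (0 + 22))*(-92) = (-6 + 22)*(-92) = 16*(-92) = -1472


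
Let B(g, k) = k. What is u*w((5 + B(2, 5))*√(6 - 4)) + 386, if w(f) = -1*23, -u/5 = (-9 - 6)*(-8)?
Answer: 14186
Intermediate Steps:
u = -600 (u = -5*(-9 - 6)*(-8) = -(-75)*(-8) = -5*120 = -600)
w(f) = -23
u*w((5 + B(2, 5))*√(6 - 4)) + 386 = -600*(-23) + 386 = 13800 + 386 = 14186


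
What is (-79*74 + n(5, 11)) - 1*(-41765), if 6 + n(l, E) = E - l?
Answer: 35919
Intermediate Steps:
n(l, E) = -6 + E - l (n(l, E) = -6 + (E - l) = -6 + E - l)
(-79*74 + n(5, 11)) - 1*(-41765) = (-79*74 + (-6 + 11 - 1*5)) - 1*(-41765) = (-5846 + (-6 + 11 - 5)) + 41765 = (-5846 + 0) + 41765 = -5846 + 41765 = 35919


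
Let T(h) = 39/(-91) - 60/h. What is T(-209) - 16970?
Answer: -24827317/1463 ≈ -16970.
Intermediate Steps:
T(h) = -3/7 - 60/h (T(h) = 39*(-1/91) - 60/h = -3/7 - 60/h)
T(-209) - 16970 = (-3/7 - 60/(-209)) - 16970 = (-3/7 - 60*(-1/209)) - 16970 = (-3/7 + 60/209) - 16970 = -207/1463 - 16970 = -24827317/1463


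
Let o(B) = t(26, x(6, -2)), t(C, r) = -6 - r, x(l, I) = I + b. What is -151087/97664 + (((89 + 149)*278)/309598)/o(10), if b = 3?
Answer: -23849676577/15118289536 ≈ -1.5775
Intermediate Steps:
x(l, I) = 3 + I (x(l, I) = I + 3 = 3 + I)
o(B) = -7 (o(B) = -6 - (3 - 2) = -6 - 1*1 = -6 - 1 = -7)
-151087/97664 + (((89 + 149)*278)/309598)/o(10) = -151087/97664 + (((89 + 149)*278)/309598)/(-7) = -151087*1/97664 + ((238*278)*(1/309598))*(-⅐) = -151087/97664 + (66164*(1/309598))*(-⅐) = -151087/97664 + (33082/154799)*(-⅐) = -151087/97664 - 4726/154799 = -23849676577/15118289536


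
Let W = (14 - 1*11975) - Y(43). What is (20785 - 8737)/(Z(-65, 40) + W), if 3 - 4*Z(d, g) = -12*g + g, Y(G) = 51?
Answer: -48192/47605 ≈ -1.0123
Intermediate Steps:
Z(d, g) = ¾ + 11*g/4 (Z(d, g) = ¾ - (-12*g + g)/4 = ¾ - (-11)*g/4 = ¾ + 11*g/4)
W = -12012 (W = (14 - 1*11975) - 1*51 = (14 - 11975) - 51 = -11961 - 51 = -12012)
(20785 - 8737)/(Z(-65, 40) + W) = (20785 - 8737)/((¾ + (11/4)*40) - 12012) = 12048/((¾ + 110) - 12012) = 12048/(443/4 - 12012) = 12048/(-47605/4) = 12048*(-4/47605) = -48192/47605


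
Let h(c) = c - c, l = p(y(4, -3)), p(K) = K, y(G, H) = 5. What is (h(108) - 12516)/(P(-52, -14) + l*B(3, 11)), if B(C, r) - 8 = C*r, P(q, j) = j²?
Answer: -12516/401 ≈ -31.212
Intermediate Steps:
l = 5
B(C, r) = 8 + C*r
h(c) = 0
(h(108) - 12516)/(P(-52, -14) + l*B(3, 11)) = (0 - 12516)/((-14)² + 5*(8 + 3*11)) = -12516/(196 + 5*(8 + 33)) = -12516/(196 + 5*41) = -12516/(196 + 205) = -12516/401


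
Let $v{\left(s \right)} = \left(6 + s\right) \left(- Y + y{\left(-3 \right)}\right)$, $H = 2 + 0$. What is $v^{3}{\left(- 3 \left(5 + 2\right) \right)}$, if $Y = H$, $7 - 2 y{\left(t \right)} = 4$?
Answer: $\frac{3375}{8} \approx 421.88$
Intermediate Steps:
$y{\left(t \right)} = \frac{3}{2}$ ($y{\left(t \right)} = \frac{7}{2} - 2 = \frac{3}{2}$)
$H = 2$
$Y = 2$
$v{\left(s \right)} = -3 - \frac{s}{2}$ ($v{\left(s \right)} = \left(6 + s\right) \left(\left(-1\right) 2 + \frac{3}{2}\right) = \left(6 + s\right) \left(-2 + \frac{3}{2}\right) = \left(6 + s\right) \left(- \frac{1}{2}\right) = -3 - \frac{s}{2}$)
$v^{3}{\left(- 3 \left(5 + 2\right) \right)} = \left(-3 - \frac{\left(-3\right) \left(5 + 2\right)}{2}\right)^{3} = \left(-3 - \frac{\left(-3\right) 7}{2}\right)^{3} = \left(-3 - - \frac{21}{2}\right)^{3} = \left(-3 + \frac{21}{2}\right)^{3} = \left(\frac{15}{2}\right)^{3} = \frac{3375}{8}$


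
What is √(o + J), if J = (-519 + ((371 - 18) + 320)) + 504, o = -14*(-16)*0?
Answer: √658 ≈ 25.652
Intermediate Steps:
o = 0 (o = 224*0 = 0)
J = 658 (J = (-519 + (353 + 320)) + 504 = (-519 + 673) + 504 = 154 + 504 = 658)
√(o + J) = √(0 + 658) = √658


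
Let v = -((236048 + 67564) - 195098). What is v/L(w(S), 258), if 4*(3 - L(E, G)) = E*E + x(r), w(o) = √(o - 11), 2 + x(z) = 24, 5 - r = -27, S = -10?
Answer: -434056/11 ≈ -39460.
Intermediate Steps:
r = 32 (r = 5 - 1*(-27) = 5 + 27 = 32)
x(z) = 22 (x(z) = -2 + 24 = 22)
w(o) = √(-11 + o)
L(E, G) = -5/2 - E²/4 (L(E, G) = 3 - (E*E + 22)/4 = 3 - (E² + 22)/4 = 3 - (22 + E²)/4 = 3 + (-11/2 - E²/4) = -5/2 - E²/4)
v = -108514 (v = -(303612 - 195098) = -1*108514 = -108514)
v/L(w(S), 258) = -108514/(-5/2 - (√(-11 - 10))²/4) = -108514/(-5/2 - (√(-21))²/4) = -108514/(-5/2 - (I*√21)²/4) = -108514/(-5/2 - ¼*(-21)) = -108514/(-5/2 + 21/4) = -108514/11/4 = -108514*4/11 = -434056/11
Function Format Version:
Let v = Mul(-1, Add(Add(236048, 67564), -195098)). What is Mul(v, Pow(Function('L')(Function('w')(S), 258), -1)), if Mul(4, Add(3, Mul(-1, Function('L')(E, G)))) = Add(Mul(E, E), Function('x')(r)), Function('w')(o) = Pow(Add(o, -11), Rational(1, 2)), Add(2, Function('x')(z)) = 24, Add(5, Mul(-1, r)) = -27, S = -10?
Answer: Rational(-434056, 11) ≈ -39460.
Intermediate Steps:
r = 32 (r = Add(5, Mul(-1, -27)) = Add(5, 27) = 32)
Function('x')(z) = 22 (Function('x')(z) = Add(-2, 24) = 22)
Function('w')(o) = Pow(Add(-11, o), Rational(1, 2))
Function('L')(E, G) = Add(Rational(-5, 2), Mul(Rational(-1, 4), Pow(E, 2))) (Function('L')(E, G) = Add(3, Mul(Rational(-1, 4), Add(Mul(E, E), 22))) = Add(3, Mul(Rational(-1, 4), Add(Pow(E, 2), 22))) = Add(3, Mul(Rational(-1, 4), Add(22, Pow(E, 2)))) = Add(3, Add(Rational(-11, 2), Mul(Rational(-1, 4), Pow(E, 2)))) = Add(Rational(-5, 2), Mul(Rational(-1, 4), Pow(E, 2))))
v = -108514 (v = Mul(-1, Add(303612, -195098)) = Mul(-1, 108514) = -108514)
Mul(v, Pow(Function('L')(Function('w')(S), 258), -1)) = Mul(-108514, Pow(Add(Rational(-5, 2), Mul(Rational(-1, 4), Pow(Pow(Add(-11, -10), Rational(1, 2)), 2))), -1)) = Mul(-108514, Pow(Add(Rational(-5, 2), Mul(Rational(-1, 4), Pow(Pow(-21, Rational(1, 2)), 2))), -1)) = Mul(-108514, Pow(Add(Rational(-5, 2), Mul(Rational(-1, 4), Pow(Mul(I, Pow(21, Rational(1, 2))), 2))), -1)) = Mul(-108514, Pow(Add(Rational(-5, 2), Mul(Rational(-1, 4), -21)), -1)) = Mul(-108514, Pow(Add(Rational(-5, 2), Rational(21, 4)), -1)) = Mul(-108514, Pow(Rational(11, 4), -1)) = Mul(-108514, Rational(4, 11)) = Rational(-434056, 11)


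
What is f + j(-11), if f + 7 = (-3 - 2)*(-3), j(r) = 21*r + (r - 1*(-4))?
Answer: -230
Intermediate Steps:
j(r) = 4 + 22*r (j(r) = 21*r + (r + 4) = 21*r + (4 + r) = 4 + 22*r)
f = 8 (f = -7 + (-3 - 2)*(-3) = -7 - 5*(-3) = -7 + 15 = 8)
f + j(-11) = 8 + (4 + 22*(-11)) = 8 + (4 - 242) = 8 - 238 = -230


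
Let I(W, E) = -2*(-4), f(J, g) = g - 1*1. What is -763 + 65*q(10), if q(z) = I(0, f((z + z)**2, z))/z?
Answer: -711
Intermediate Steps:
f(J, g) = -1 + g (f(J, g) = g - 1 = -1 + g)
I(W, E) = 8
q(z) = 8/z
-763 + 65*q(10) = -763 + 65*(8/10) = -763 + 65*(8*(1/10)) = -763 + 65*(4/5) = -763 + 52 = -711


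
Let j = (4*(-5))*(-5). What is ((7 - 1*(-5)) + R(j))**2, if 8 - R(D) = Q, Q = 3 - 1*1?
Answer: 324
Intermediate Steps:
j = 100 (j = -20*(-5) = 100)
Q = 2 (Q = 3 - 1 = 2)
R(D) = 6 (R(D) = 8 - 1*2 = 8 - 2 = 6)
((7 - 1*(-5)) + R(j))**2 = ((7 - 1*(-5)) + 6)**2 = ((7 + 5) + 6)**2 = (12 + 6)**2 = 18**2 = 324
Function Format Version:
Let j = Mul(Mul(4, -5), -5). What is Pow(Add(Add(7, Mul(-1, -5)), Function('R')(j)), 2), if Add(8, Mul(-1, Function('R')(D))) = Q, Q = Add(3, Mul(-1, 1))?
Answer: 324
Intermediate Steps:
j = 100 (j = Mul(-20, -5) = 100)
Q = 2 (Q = Add(3, -1) = 2)
Function('R')(D) = 6 (Function('R')(D) = Add(8, Mul(-1, 2)) = Add(8, -2) = 6)
Pow(Add(Add(7, Mul(-1, -5)), Function('R')(j)), 2) = Pow(Add(Add(7, Mul(-1, -5)), 6), 2) = Pow(Add(Add(7, 5), 6), 2) = Pow(Add(12, 6), 2) = Pow(18, 2) = 324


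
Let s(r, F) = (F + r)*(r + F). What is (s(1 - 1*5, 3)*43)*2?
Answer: 86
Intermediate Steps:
s(r, F) = (F + r)² (s(r, F) = (F + r)*(F + r) = (F + r)²)
(s(1 - 1*5, 3)*43)*2 = ((3 + (1 - 1*5))²*43)*2 = ((3 + (1 - 5))²*43)*2 = ((3 - 4)²*43)*2 = ((-1)²*43)*2 = (1*43)*2 = 43*2 = 86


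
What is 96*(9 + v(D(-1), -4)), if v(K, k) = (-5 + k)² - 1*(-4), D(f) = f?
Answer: 9024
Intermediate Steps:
v(K, k) = 4 + (-5 + k)² (v(K, k) = (-5 + k)² + 4 = 4 + (-5 + k)²)
96*(9 + v(D(-1), -4)) = 96*(9 + (4 + (-5 - 4)²)) = 96*(9 + (4 + (-9)²)) = 96*(9 + (4 + 81)) = 96*(9 + 85) = 96*94 = 9024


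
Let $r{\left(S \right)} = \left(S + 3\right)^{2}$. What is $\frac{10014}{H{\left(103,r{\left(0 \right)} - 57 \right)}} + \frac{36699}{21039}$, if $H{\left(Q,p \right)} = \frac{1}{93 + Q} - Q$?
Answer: $- \frac{4505925367}{47190477} \approx -95.484$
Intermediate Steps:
$r{\left(S \right)} = \left(3 + S\right)^{2}$
$\frac{10014}{H{\left(103,r{\left(0 \right)} - 57 \right)}} + \frac{36699}{21039} = \frac{10014}{\frac{1}{93 + 103} \left(1 - 103^{2} - 9579\right)} + \frac{36699}{21039} = \frac{10014}{\frac{1}{196} \left(1 - 10609 - 9579\right)} + 36699 \cdot \frac{1}{21039} = \frac{10014}{\frac{1}{196} \left(1 - 10609 - 9579\right)} + \frac{12233}{7013} = \frac{10014}{\frac{1}{196} \left(-20187\right)} + \frac{12233}{7013} = \frac{10014}{- \frac{20187}{196}} + \frac{12233}{7013} = 10014 \left(- \frac{196}{20187}\right) + \frac{12233}{7013} = - \frac{654248}{6729} + \frac{12233}{7013} = - \frac{4505925367}{47190477}$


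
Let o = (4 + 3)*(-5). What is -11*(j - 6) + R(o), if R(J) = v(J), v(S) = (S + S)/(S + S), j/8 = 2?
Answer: -109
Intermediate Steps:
j = 16 (j = 8*2 = 16)
o = -35 (o = 7*(-5) = -35)
v(S) = 1 (v(S) = (2*S)/((2*S)) = (2*S)*(1/(2*S)) = 1)
R(J) = 1
-11*(j - 6) + R(o) = -11*(16 - 6) + 1 = -11*10 + 1 = -110 + 1 = -109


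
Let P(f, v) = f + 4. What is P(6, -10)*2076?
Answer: 20760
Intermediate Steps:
P(f, v) = 4 + f
P(6, -10)*2076 = (4 + 6)*2076 = 10*2076 = 20760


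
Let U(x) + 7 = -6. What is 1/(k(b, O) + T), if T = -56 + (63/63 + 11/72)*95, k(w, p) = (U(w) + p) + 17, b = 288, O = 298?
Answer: 72/25597 ≈ 0.0028128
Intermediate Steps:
U(x) = -13 (U(x) = -7 - 6 = -13)
k(w, p) = 4 + p (k(w, p) = (-13 + p) + 17 = 4 + p)
T = 3853/72 (T = -56 + (63*(1/63) + 11*(1/72))*95 = -56 + (1 + 11/72)*95 = -56 + (83/72)*95 = -56 + 7885/72 = 3853/72 ≈ 53.514)
1/(k(b, O) + T) = 1/((4 + 298) + 3853/72) = 1/(302 + 3853/72) = 1/(25597/72) = 72/25597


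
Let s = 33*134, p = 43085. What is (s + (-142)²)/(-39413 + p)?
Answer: 12293/1836 ≈ 6.6955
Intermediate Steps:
s = 4422
(s + (-142)²)/(-39413 + p) = (4422 + (-142)²)/(-39413 + 43085) = (4422 + 20164)/3672 = 24586*(1/3672) = 12293/1836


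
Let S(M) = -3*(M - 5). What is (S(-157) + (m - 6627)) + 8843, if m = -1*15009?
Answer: -12307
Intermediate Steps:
S(M) = 15 - 3*M (S(M) = -3*(-5 + M) = 15 - 3*M)
m = -15009
(S(-157) + (m - 6627)) + 8843 = ((15 - 3*(-157)) + (-15009 - 6627)) + 8843 = ((15 + 471) - 21636) + 8843 = (486 - 21636) + 8843 = -21150 + 8843 = -12307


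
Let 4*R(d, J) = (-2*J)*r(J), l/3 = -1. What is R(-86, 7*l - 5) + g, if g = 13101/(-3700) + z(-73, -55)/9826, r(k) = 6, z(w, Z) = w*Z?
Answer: 1360954337/18178100 ≈ 74.868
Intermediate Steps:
l = -3 (l = 3*(-1) = -3)
z(w, Z) = Z*w
R(d, J) = -3*J (R(d, J) = (-2*J*6)/4 = (-12*J)/4 = -3*J)
g = -56937463/18178100 (g = 13101/(-3700) - 55*(-73)/9826 = 13101*(-1/3700) + 4015*(1/9826) = -13101/3700 + 4015/9826 = -56937463/18178100 ≈ -3.1322)
R(-86, 7*l - 5) + g = -3*(7*(-3) - 5) - 56937463/18178100 = -3*(-21 - 5) - 56937463/18178100 = -3*(-26) - 56937463/18178100 = 78 - 56937463/18178100 = 1360954337/18178100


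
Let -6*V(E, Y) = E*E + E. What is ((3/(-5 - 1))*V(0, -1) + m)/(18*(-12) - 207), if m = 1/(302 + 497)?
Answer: -1/337977 ≈ -2.9588e-6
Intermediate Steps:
V(E, Y) = -E/6 - E²/6 (V(E, Y) = -(E*E + E)/6 = -(E² + E)/6 = -(E + E²)/6 = -E/6 - E²/6)
m = 1/799 ≈ 0.0012516
((3/(-5 - 1))*V(0, -1) + m)/(18*(-12) - 207) = ((3/(-5 - 1))*(-⅙*0*(1 + 0)) + 1/799)/(18*(-12) - 207) = ((3/(-6))*(-⅙*0*1) + 1/799)/(-216 - 207) = (-⅙*3*0 + 1/799)/(-423) = (-½*0 + 1/799)*(-1/423) = (0 + 1/799)*(-1/423) = (1/799)*(-1/423) = -1/337977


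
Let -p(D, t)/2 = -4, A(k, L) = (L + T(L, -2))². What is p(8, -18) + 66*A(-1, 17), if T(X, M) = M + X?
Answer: 67592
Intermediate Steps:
A(k, L) = (-2 + 2*L)² (A(k, L) = (L + (-2 + L))² = (-2 + 2*L)²)
p(D, t) = 8 (p(D, t) = -2*(-4) = 8)
p(8, -18) + 66*A(-1, 17) = 8 + 66*(4*(-1 + 17)²) = 8 + 66*(4*16²) = 8 + 66*(4*256) = 8 + 66*1024 = 8 + 67584 = 67592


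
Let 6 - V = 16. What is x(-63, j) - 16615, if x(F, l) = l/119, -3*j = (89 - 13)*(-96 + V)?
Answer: -5923499/357 ≈ -16592.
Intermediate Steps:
V = -10 (V = 6 - 1*16 = 6 - 16 = -10)
j = 8056/3 (j = -(89 - 13)*(-96 - 10)/3 = -76*(-106)/3 = -1/3*(-8056) = 8056/3 ≈ 2685.3)
x(F, l) = l/119 (x(F, l) = l*(1/119) = l/119)
x(-63, j) - 16615 = (1/119)*(8056/3) - 16615 = 8056/357 - 16615 = -5923499/357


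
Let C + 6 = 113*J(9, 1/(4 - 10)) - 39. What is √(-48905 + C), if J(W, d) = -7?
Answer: I*√49741 ≈ 223.03*I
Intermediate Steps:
C = -836 (C = -6 + (113*(-7) - 39) = -6 + (-791 - 39) = -6 - 830 = -836)
√(-48905 + C) = √(-48905 - 836) = √(-49741) = I*√49741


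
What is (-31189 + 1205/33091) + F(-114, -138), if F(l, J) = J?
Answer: -1036640552/33091 ≈ -31327.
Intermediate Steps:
(-31189 + 1205/33091) + F(-114, -138) = (-31189 + 1205/33091) - 138 = -1032073994/33091 - 138 = -1036640552/33091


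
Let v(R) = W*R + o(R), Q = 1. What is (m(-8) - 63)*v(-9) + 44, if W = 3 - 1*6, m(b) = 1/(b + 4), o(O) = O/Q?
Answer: -2189/2 ≈ -1094.5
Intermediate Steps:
o(O) = O (o(O) = O/1 = O*1 = O)
m(b) = 1/(4 + b)
W = -3 (W = 3 - 6 = -3)
v(R) = -2*R (v(R) = -3*R + R = -2*R)
(m(-8) - 63)*v(-9) + 44 = (1/(4 - 8) - 63)*(-2*(-9)) + 44 = (1/(-4) - 63)*18 + 44 = (-¼ - 63)*18 + 44 = -253/4*18 + 44 = -2277/2 + 44 = -2189/2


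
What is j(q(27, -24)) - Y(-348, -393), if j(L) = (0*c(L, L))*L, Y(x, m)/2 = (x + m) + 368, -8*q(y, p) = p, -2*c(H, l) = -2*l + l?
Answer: 746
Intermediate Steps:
c(H, l) = l/2 (c(H, l) = -(-2*l + l)/2 = -(-1)*l/2 = l/2)
q(y, p) = -p/8
Y(x, m) = 736 + 2*m + 2*x (Y(x, m) = 2*((x + m) + 368) = 2*((m + x) + 368) = 2*(368 + m + x) = 736 + 2*m + 2*x)
j(L) = 0 (j(L) = (0*(L/2))*L = 0*L = 0)
j(q(27, -24)) - Y(-348, -393) = 0 - (736 + 2*(-393) + 2*(-348)) = 0 - (736 - 786 - 696) = 0 - 1*(-746) = 0 + 746 = 746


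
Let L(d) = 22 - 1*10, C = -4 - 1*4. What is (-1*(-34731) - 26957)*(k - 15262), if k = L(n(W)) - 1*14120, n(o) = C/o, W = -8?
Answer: -228322380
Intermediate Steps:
C = -8 (C = -4 - 4 = -8)
n(o) = -8/o
L(d) = 12 (L(d) = 22 - 10 = 12)
k = -14108 (k = 12 - 1*14120 = 12 - 14120 = -14108)
(-1*(-34731) - 26957)*(k - 15262) = (-1*(-34731) - 26957)*(-14108 - 15262) = (34731 - 26957)*(-29370) = 7774*(-29370) = -228322380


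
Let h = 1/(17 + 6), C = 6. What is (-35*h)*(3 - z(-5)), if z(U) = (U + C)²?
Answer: -70/23 ≈ -3.0435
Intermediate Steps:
z(U) = (6 + U)² (z(U) = (U + 6)² = (6 + U)²)
h = 1/23 ≈ 0.043478
(-35*h)*(3 - z(-5)) = (-35*1/23)*(3 - (6 - 5)²) = -35*(3 - 1*1²)/23 = -35*(3 - 1*1)/23 = -35*(3 - 1)/23 = -35/23*2 = -70/23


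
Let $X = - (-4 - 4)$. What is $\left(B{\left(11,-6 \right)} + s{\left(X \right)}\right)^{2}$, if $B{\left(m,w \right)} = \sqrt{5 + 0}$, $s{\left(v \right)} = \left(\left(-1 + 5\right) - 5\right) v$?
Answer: $\left(8 - \sqrt{5}\right)^{2} \approx 33.223$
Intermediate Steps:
$X = 8$ ($X = \left(-1\right) \left(-8\right) = 8$)
$s{\left(v \right)} = - v$ ($s{\left(v \right)} = \left(4 - 5\right) v = - v$)
$B{\left(m,w \right)} = \sqrt{5}$
$\left(B{\left(11,-6 \right)} + s{\left(X \right)}\right)^{2} = \left(\sqrt{5} - 8\right)^{2} = \left(-8 + \sqrt{5}\right)^{2}$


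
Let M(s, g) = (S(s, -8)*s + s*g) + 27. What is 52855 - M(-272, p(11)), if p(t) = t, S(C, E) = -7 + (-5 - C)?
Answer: 126540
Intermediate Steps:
S(C, E) = -12 - C
M(s, g) = 27 + g*s + s*(-12 - s) (M(s, g) = ((-12 - s)*s + s*g) + 27 = (s*(-12 - s) + g*s) + 27 = (g*s + s*(-12 - s)) + 27 = 27 + g*s + s*(-12 - s))
52855 - M(-272, p(11)) = 52855 - (27 + 11*(-272) - 1*(-272)*(12 - 272)) = 52855 - (27 - 2992 - 1*(-272)*(-260)) = 52855 - (27 - 2992 - 70720) = 52855 - 1*(-73685) = 52855 + 73685 = 126540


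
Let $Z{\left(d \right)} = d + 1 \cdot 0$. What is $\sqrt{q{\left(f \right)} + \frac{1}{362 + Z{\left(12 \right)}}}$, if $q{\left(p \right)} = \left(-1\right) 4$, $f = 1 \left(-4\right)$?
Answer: $\frac{i \sqrt{559130}}{374} \approx 1.9993 i$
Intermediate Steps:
$Z{\left(d \right)} = d$ ($Z{\left(d \right)} = d + 0 = d$)
$f = -4$
$q{\left(p \right)} = -4$
$\sqrt{q{\left(f \right)} + \frac{1}{362 + Z{\left(12 \right)}}} = \sqrt{-4 + \frac{1}{362 + 12}} = \sqrt{-4 + \frac{1}{374}} = \sqrt{- \frac{1495}{374}} = \frac{i \sqrt{559130}}{374}$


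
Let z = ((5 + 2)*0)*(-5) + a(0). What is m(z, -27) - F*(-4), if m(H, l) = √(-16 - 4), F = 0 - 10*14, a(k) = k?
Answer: -560 + 2*I*√5 ≈ -560.0 + 4.4721*I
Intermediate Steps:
z = 0 (z = ((5 + 2)*0)*(-5) + 0 = (7*0)*(-5) + 0 = 0*(-5) + 0 = 0 + 0 = 0)
F = -140 (F = 0 - 140 = -140)
m(H, l) = 2*I*√5 (m(H, l) = √(-20) = 2*I*√5)
m(z, -27) - F*(-4) = 2*I*√5 - (-140)*(-4) = 2*I*√5 - 1*560 = 2*I*√5 - 560 = -560 + 2*I*√5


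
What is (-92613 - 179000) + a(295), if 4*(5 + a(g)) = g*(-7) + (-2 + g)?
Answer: -272061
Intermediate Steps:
a(g) = -11/2 - 3*g/2 (a(g) = -5 + (g*(-7) + (-2 + g))/4 = -5 + (-7*g + (-2 + g))/4 = -5 + (-2 - 6*g)/4 = -5 + (-1/2 - 3*g/2) = -11/2 - 3*g/2)
(-92613 - 179000) + a(295) = (-92613 - 179000) + (-11/2 - 3/2*295) = -271613 + (-11/2 - 885/2) = -271613 - 448 = -272061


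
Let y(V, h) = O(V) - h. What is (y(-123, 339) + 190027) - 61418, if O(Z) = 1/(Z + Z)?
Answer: 31554419/246 ≈ 1.2827e+5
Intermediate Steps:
O(Z) = 1/(2*Z)
y(V, h) = 1/(2*V) - h
(y(-123, 339) + 190027) - 61418 = (((½)/(-123) - 1*339) + 190027) - 61418 = (((½)*(-1/123) - 339) + 190027) - 61418 = ((-1/246 - 339) + 190027) - 61418 = (-83395/246 + 190027) - 61418 = 46663247/246 - 61418 = 31554419/246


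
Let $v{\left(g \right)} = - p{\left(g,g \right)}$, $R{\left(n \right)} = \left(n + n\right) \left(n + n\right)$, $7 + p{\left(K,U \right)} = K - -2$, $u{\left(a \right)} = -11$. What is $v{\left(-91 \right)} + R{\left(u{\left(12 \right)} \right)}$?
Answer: $580$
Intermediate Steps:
$p{\left(K,U \right)} = -5 + K$ ($p{\left(K,U \right)} = -7 + \left(K - -2\right) = -7 + \left(K + 2\right) = -7 + \left(2 + K\right) = -5 + K$)
$R{\left(n \right)} = 4 n^{2}$ ($R{\left(n \right)} = 2 n 2 n = 4 n^{2}$)
$v{\left(g \right)} = 5 - g$ ($v{\left(g \right)} = - (-5 + g) = 5 - g$)
$v{\left(-91 \right)} + R{\left(u{\left(12 \right)} \right)} = \left(5 - -91\right) + 4 \left(-11\right)^{2} = \left(5 + 91\right) + 4 \cdot 121 = 96 + 484 = 580$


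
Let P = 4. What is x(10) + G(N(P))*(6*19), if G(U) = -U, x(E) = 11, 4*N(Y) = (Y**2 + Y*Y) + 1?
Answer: -1859/2 ≈ -929.50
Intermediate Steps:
N(Y) = 1/4 + Y**2/2 (N(Y) = ((Y**2 + Y*Y) + 1)/4 = ((Y**2 + Y**2) + 1)/4 = (2*Y**2 + 1)/4 = (1 + 2*Y**2)/4 = 1/4 + Y**2/2)
x(10) + G(N(P))*(6*19) = 11 + (-(1/4 + (1/2)*4**2))*(6*19) = 11 - (1/4 + (1/2)*16)*114 = 11 - (1/4 + 8)*114 = 11 - 1*33/4*114 = 11 - 33/4*114 = 11 - 1881/2 = -1859/2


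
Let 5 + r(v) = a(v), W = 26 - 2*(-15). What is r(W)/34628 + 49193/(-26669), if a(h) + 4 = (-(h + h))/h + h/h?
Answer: -851860947/461747066 ≈ -1.8449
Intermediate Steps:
W = 56 (W = 26 - 1*(-30) = 26 + 30 = 56)
a(h) = -5 (a(h) = -4 + ((-(h + h))/h + h/h) = -4 + ((-2*h)/h + 1) = -4 + (-2 + 1) = -4 - 1 = -5)
r(v) = -10 (r(v) = -5 - 5 = -10)
r(W)/34628 + 49193/(-26669) = -10/34628 + 49193/(-26669) = -10*1/34628 + 49193*(-1/26669) = -5/17314 - 49193/26669 = -851860947/461747066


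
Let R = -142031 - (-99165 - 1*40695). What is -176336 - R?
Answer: -174165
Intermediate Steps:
R = -2171 (R = -142031 - (-99165 - 40695) = -142031 - 1*(-139860) = -142031 + 139860 = -2171)
-176336 - R = -176336 - 1*(-2171) = -176336 + 2171 = -174165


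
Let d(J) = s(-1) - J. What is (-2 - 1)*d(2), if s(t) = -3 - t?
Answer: 12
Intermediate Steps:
d(J) = -2 - J (d(J) = (-3 - 1*(-1)) - J = (-3 + 1) - J = -2 - J)
(-2 - 1)*d(2) = (-2 - 1)*(-2 - 1*2) = -3*(-2 - 2) = -3*(-4) = 12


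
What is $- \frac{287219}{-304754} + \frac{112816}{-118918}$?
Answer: $- \frac{112809111}{18120368086} \approx -0.0062255$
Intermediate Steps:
$- \frac{287219}{-304754} + \frac{112816}{-118918} = \left(-287219\right) \left(- \frac{1}{304754}\right) + 112816 \left(- \frac{1}{118918}\right) = \frac{287219}{304754} - \frac{56408}{59459} = - \frac{112809111}{18120368086}$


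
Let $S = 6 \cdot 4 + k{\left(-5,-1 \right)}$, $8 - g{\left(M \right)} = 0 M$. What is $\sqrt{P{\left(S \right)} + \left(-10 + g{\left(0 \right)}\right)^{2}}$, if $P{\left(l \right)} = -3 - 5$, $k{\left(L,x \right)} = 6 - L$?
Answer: $2 i \approx 2.0 i$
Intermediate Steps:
$g{\left(M \right)} = 8$ ($g{\left(M \right)} = 8 - 0 M = 8 - 0 = 8 + 0 = 8$)
$S = 35$ ($S = 6 \cdot 4 + \left(6 - -5\right) = 24 + \left(6 + 5\right) = 24 + 11 = 35$)
$P{\left(l \right)} = -8$
$\sqrt{P{\left(S \right)} + \left(-10 + g{\left(0 \right)}\right)^{2}} = \sqrt{-8 + \left(-10 + 8\right)^{2}} = \sqrt{-8 + \left(-2\right)^{2}} = \sqrt{-8 + 4} = \sqrt{-4} = 2 i$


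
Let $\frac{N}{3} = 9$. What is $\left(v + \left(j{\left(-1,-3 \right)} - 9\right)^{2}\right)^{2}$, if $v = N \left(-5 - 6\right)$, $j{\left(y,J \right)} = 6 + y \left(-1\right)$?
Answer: $85849$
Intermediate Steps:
$N = 27$ ($N = 3 \cdot 9 = 27$)
$j{\left(y,J \right)} = 6 - y$
$v = -297$ ($v = 27 \left(-5 - 6\right) = 27 \left(-11\right) = -297$)
$\left(v + \left(j{\left(-1,-3 \right)} - 9\right)^{2}\right)^{2} = \left(-297 + \left(\left(6 - -1\right) - 9\right)^{2}\right)^{2} = \left(-297 + \left(\left(6 + 1\right) - 9\right)^{2}\right)^{2} = \left(-297 + \left(7 - 9\right)^{2}\right)^{2} = \left(-297 + \left(-2\right)^{2}\right)^{2} = \left(-297 + 4\right)^{2} = \left(-293\right)^{2} = 85849$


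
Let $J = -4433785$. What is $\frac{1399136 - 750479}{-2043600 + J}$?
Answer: $- \frac{648657}{6477385} \approx -0.10014$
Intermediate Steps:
$\frac{1399136 - 750479}{-2043600 + J} = \frac{1399136 - 750479}{-2043600 - 4433785} = \frac{648657}{-6477385} = 648657 \left(- \frac{1}{6477385}\right) = - \frac{648657}{6477385}$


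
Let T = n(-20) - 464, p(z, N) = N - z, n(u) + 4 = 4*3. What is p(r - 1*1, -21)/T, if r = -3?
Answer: 17/456 ≈ 0.037281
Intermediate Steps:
n(u) = 8 (n(u) = -4 + 4*3 = -4 + 12 = 8)
T = -456 (T = 8 - 464 = -456)
p(r - 1*1, -21)/T = (-21 - (-3 - 1*1))/(-456) = (-21 - (-3 - 1))*(-1/456) = (-21 - 1*(-4))*(-1/456) = (-21 + 4)*(-1/456) = -17*(-1/456) = 17/456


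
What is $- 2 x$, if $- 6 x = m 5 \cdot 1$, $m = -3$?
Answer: $-5$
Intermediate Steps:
$x = \frac{5}{2}$ ($x = - \frac{\left(-3\right) 5 \cdot 1}{6} = - \frac{\left(-15\right) 1}{6} = \left(- \frac{1}{6}\right) \left(-15\right) = \frac{5}{2} \approx 2.5$)
$- 2 x = \left(-2\right) \frac{5}{2} = -5$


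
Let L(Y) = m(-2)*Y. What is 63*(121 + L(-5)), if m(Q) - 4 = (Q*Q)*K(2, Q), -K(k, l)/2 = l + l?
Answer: -3717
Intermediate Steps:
K(k, l) = -4*l (K(k, l) = -2*(l + l) = -4*l)
m(Q) = 4 - 4*Q**3 (m(Q) = 4 + (Q*Q)*(-4*Q) = 4 + Q**2*(-4*Q) = 4 - 4*Q**3)
L(Y) = 36*Y (L(Y) = (4 - 4*(-2)**3)*Y = (4 - 4*(-8))*Y = (4 + 32)*Y = 36*Y)
63*(121 + L(-5)) = 63*(121 + 36*(-5)) = 63*(121 - 180) = 63*(-59) = -3717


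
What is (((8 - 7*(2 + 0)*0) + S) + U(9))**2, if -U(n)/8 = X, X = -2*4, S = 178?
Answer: 62500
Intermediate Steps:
X = -8
U(n) = 64 (U(n) = -8*(-8) = 64)
(((8 - 7*(2 + 0)*0) + S) + U(9))**2 = (((8 - 7*(2 + 0)*0) + 178) + 64)**2 = (((8 - 14*0) + 178) + 64)**2 = (((8 - 7*0) + 178) + 64)**2 = (((8 + 0) + 178) + 64)**2 = ((8 + 178) + 64)**2 = (186 + 64)**2 = 250**2 = 62500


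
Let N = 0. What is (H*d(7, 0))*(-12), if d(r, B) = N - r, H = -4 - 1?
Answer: -420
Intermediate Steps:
H = -5
d(r, B) = -r (d(r, B) = 0 - r = -r)
(H*d(7, 0))*(-12) = -(-5)*7*(-12) = -5*(-7)*(-12) = 35*(-12) = -420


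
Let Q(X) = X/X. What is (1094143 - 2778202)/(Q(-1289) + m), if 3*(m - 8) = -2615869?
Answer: 5052177/2615842 ≈ 1.9314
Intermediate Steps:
m = -2615845/3 (m = 8 + (1/3)*(-2615869) = 8 - 2615869/3 = -2615845/3 ≈ -8.7195e+5)
Q(X) = 1
(1094143 - 2778202)/(Q(-1289) + m) = (1094143 - 2778202)/(1 - 2615845/3) = -1684059/(-2615842/3) = -1684059*(-3/2615842) = 5052177/2615842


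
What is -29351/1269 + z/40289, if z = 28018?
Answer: -1146967597/51126741 ≈ -22.434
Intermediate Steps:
-29351/1269 + z/40289 = -29351/1269 + 28018/40289 = -1146967597/51126741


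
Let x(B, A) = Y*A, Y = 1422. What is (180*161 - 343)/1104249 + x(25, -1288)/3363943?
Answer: -1926138560773/3714630693807 ≈ -0.51853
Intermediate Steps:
x(B, A) = 1422*A
(180*161 - 343)/1104249 + x(25, -1288)/3363943 = (180*161 - 343)/1104249 + (1422*(-1288))/3363943 = (28980 - 343)*(1/1104249) - 1831536*1/3363943 = 28637*(1/1104249) - 1831536/3363943 = 28637/1104249 - 1831536/3363943 = -1926138560773/3714630693807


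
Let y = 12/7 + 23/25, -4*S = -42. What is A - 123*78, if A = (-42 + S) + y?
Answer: -3368003/350 ≈ -9622.9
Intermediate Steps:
S = 21/2 (S = -¼*(-42) = 21/2 ≈ 10.500)
y = 461/175 (y = 12*(⅐) + 23*(1/25) = 12/7 + 23/25 = 461/175 ≈ 2.6343)
A = -10103/350 (A = (-42 + 21/2) + 461/175 = -63/2 + 461/175 = -10103/350 ≈ -28.866)
A - 123*78 = -10103/350 - 123*78 = -10103/350 - 9594 = -3368003/350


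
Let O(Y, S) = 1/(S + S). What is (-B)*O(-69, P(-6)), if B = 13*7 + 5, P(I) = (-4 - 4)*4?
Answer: 3/2 ≈ 1.5000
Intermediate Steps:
P(I) = -32 (P(I) = -8*4 = -32)
B = 96 (B = 91 + 5 = 96)
O(Y, S) = 1/(2*S)
(-B)*O(-69, P(-6)) = (-1*96)*((½)/(-32)) = -48*(-1)/32 = -96*(-1/64) = 3/2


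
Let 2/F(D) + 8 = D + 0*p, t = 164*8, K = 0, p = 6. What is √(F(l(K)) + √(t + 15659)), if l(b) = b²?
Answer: √(-1 + 4*√16971)/2 ≈ 11.403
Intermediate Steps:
t = 1312
F(D) = 2/(-8 + D) (F(D) = 2/(-8 + (D + 0*6)) = 2/(-8 + (D + 0)) = 2/(-8 + D))
√(F(l(K)) + √(t + 15659)) = √(2/(-8 + 0²) + √(1312 + 15659)) = √(2/(-8 + 0) + √16971) = √(2/(-8) + √16971) = √(2*(-⅛) + √16971) = √(-¼ + √16971)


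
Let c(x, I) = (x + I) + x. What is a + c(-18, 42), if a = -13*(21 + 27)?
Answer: -618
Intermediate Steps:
c(x, I) = I + 2*x (c(x, I) = (I + x) + x = I + 2*x)
a = -624 (a = -13*48 = -624)
a + c(-18, 42) = -624 + (42 + 2*(-18)) = -624 + (42 - 36) = -624 + 6 = -618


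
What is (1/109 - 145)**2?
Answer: 249766416/11881 ≈ 21022.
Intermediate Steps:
(1/109 - 145)**2 = (-15804/109)**2 = 249766416/11881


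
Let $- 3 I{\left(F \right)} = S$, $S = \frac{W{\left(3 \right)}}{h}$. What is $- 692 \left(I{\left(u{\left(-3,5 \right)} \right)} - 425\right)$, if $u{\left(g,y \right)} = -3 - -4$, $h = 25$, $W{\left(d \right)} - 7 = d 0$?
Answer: $\frac{22062344}{75} \approx 2.9416 \cdot 10^{5}$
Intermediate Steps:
$W{\left(d \right)} = 7$ ($W{\left(d \right)} = 7 + d 0 = 7 + 0 = 7$)
$S = \frac{7}{25} \approx 0.28$
$u{\left(g,y \right)} = 1$ ($u{\left(g,y \right)} = -3 + 4 = 1$)
$I{\left(F \right)} = - \frac{7}{75}$ ($I{\left(F \right)} = \left(- \frac{1}{3}\right) \frac{7}{25} = - \frac{7}{75}$)
$- 692 \left(I{\left(u{\left(-3,5 \right)} \right)} - 425\right) = - 692 \left(- \frac{7}{75} - 425\right) = \left(-692\right) \left(- \frac{31882}{75}\right) = \frac{22062344}{75}$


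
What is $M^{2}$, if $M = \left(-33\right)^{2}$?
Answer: $1185921$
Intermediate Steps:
$M = 1089$
$M^{2} = 1089^{2} = 1185921$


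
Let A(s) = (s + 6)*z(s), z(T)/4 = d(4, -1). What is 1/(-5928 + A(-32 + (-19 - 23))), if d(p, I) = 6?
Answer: -1/7560 ≈ -0.00013228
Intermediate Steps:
z(T) = 24 (z(T) = 4*6 = 24)
A(s) = 144 + 24*s (A(s) = (s + 6)*24 = (6 + s)*24 = 144 + 24*s)
1/(-5928 + A(-32 + (-19 - 23))) = 1/(-5928 + (144 + 24*(-32 + (-19 - 23)))) = 1/(-5928 + (144 + 24*(-32 - 42))) = 1/(-5928 + (144 + 24*(-74))) = 1/(-5928 + (144 - 1776)) = 1/(-5928 - 1632) = 1/(-7560) = -1/7560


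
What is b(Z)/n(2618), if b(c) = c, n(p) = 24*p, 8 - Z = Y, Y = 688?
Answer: -5/462 ≈ -0.010823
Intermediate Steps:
Z = -680 (Z = 8 - 1*688 = 8 - 688 = -680)
b(Z)/n(2618) = -680/(24*2618) = -680/62832 = -680*1/62832 = -5/462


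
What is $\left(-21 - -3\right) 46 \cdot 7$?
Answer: $-5796$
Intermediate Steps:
$\left(-21 - -3\right) 46 \cdot 7 = \left(-21 + 3\right) 46 \cdot 7 = \left(-18\right) 46 \cdot 7 = \left(-828\right) 7 = -5796$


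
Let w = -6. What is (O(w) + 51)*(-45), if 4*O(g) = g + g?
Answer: -2160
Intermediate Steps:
O(g) = g/2 (O(g) = (g + g)/4 = (2*g)/4 = g/2)
(O(w) + 51)*(-45) = ((1/2)*(-6) + 51)*(-45) = (-3 + 51)*(-45) = 48*(-45) = -2160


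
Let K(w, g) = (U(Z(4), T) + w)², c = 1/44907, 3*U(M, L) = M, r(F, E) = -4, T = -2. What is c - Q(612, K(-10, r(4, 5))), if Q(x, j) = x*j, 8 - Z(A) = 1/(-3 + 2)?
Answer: -1346671115/44907 ≈ -29988.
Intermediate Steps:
Z(A) = 9 (Z(A) = 8 - 1/(-3 + 2) = 8 - 1/(-1) = 8 - 1*(-1) = 8 + 1 = 9)
U(M, L) = M/3
c = 1/44907 ≈ 2.2268e-5
K(w, g) = (3 + w)² (K(w, g) = ((⅓)*9 + w)² = (3 + w)²)
Q(x, j) = j*x
c - Q(612, K(-10, r(4, 5))) = 1/44907 - (3 - 10)²*612 = 1/44907 - (-7)²*612 = 1/44907 - 49*612 = 1/44907 - 1*29988 = 1/44907 - 29988 = -1346671115/44907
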